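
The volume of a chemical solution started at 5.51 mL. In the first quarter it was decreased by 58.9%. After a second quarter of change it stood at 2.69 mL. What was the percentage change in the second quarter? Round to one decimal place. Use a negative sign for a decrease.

After the first quarter: 5.51 × 0.411 = 2.26461.
Second-quarter multiplier: 2.69 ÷ 2.26461 ≈ 1.18784.
That is a change of 18.8%.

18.8%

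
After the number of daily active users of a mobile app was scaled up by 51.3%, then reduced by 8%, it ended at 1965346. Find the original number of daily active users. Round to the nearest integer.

The overall multiplier applied was 1.513 × 0.92 = 1.39196.
So the original number of daily active users was 1965346 ÷ 1.39196 ≈ 1411927.

1411927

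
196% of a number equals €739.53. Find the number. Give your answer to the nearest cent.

€739.53 ÷ 1.96 ≈ €377.31.

€377.31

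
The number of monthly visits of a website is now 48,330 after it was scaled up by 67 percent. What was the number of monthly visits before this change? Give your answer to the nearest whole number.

28,940

The overall multiplier applied was 1.67.
So the original number of monthly visits was 48,330 ÷ 1.67 ≈ 28,940.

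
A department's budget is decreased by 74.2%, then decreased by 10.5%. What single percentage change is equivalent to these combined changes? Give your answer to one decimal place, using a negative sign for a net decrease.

A 74.2% decrease multiplies by 0.258.
Then a 10.5% decrease: 0.258 × 0.895 = 0.23091.
Overall factor 0.23091, i.e. -76.9%.

-76.9%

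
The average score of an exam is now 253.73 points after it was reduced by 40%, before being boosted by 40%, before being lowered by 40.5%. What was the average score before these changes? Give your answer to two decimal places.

The overall multiplier applied was 0.6 × 1.4 × 0.595 = 0.4998.
So the original average score was 253.73 ÷ 0.4998 ≈ 507.66 points.

507.66 points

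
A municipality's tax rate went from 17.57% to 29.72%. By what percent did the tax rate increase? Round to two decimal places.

The change is 29.72 − 17.57 = 12.15 percentage points.
Relative to the original 17.57%, that is 12.15 ÷ 17.57 ≈ 69.15%.
So the tax rate rose by 69.15%.

69.15%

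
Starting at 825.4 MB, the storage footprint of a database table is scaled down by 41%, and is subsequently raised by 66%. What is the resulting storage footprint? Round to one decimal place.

808.4 MB

41% decrease: 825.4 × 0.59 = 486.986.
After the 66% increase: 486.986 × 1.66 = 808.39676 ≈ 808.4.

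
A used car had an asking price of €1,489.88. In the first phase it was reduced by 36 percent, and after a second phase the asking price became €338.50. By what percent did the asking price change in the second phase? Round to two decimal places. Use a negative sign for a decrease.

After the first phase: €1,489.88 × 0.64 = €953.5232.
Second-phase multiplier: €338.50 ÷ €953.5232 ≈ 0.354999.
That is a change of -64.50%.

-64.50%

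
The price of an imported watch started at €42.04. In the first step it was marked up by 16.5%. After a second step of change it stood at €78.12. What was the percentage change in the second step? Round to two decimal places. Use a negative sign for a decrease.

After the first step: €42.04 × 1.165 = €48.9766.
Second-step multiplier: €78.12 ÷ €48.9766 ≈ 1.595047.
That is a change of 59.50%.

59.50%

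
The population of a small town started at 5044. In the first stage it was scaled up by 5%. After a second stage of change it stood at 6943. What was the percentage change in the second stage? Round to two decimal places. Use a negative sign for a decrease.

31.09%

After the first stage: 5044 × 1.05 = 5296.2.
Second-stage multiplier: 6943 ÷ 5296.2 ≈ 1.31094.
That is a change of 31.09%.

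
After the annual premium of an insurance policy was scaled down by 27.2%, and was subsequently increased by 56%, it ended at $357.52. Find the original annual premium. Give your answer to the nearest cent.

The overall multiplier applied was 0.728 × 1.56 = 1.13568.
So the original annual premium was $357.52 ÷ 1.13568 ≈ $314.81.

$314.81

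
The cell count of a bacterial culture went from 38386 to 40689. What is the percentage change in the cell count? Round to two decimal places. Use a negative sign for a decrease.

6.00%

Change: 40689 − 38386 = 2303.
Relative to the original: 2303 ÷ 38386 ≈ 6.00%.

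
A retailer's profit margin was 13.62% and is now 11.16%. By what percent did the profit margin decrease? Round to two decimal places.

The change is 11.16 − 13.62 = -2.46 percentage points.
Relative to the original 13.62%, that is -2.46 ÷ 13.62 ≈ -18.06%.
So the profit margin fell by 18.06%.

18.06%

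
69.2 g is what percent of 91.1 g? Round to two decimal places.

69.2 g ÷ 91.1 g ≈ 75.96%.

75.96%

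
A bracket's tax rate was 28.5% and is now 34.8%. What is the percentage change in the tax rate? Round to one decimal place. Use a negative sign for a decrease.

22.1%

The change is 34.8 − 28.5 = 6.3 percentage points.
Relative to the original 28.5%, that is 6.3 ÷ 28.5 ≈ 22.1%.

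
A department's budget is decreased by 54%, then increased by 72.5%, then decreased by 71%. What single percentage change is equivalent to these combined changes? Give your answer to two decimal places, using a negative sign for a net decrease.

-76.99%

A 54% decrease multiplies by 0.46.
Then a 72.5% increase: 0.46 × 1.725 = 0.7935.
Then a 71% decrease: 0.7935 × 0.29 = 0.230115.
Overall factor 0.230115, i.e. -76.99%.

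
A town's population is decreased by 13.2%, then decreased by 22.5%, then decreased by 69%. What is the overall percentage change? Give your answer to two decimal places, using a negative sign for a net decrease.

The combined multiplier is 0.868 × 0.775 × 0.31 = 0.208537.
That corresponds to a decrease of 79.15%.

-79.15%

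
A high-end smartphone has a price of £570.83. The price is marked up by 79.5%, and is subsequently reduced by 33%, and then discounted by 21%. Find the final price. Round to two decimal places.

Each change multiplies by a factor: 1.795 × 0.67 × 0.79 = 0.9500935.
£570.83 × 0.9500935 = £542.341872605 ≈ £542.34.

£542.34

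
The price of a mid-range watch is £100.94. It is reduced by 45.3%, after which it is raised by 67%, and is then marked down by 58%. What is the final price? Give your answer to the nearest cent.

£38.73

Each change multiplies by a factor: 0.547 × 1.67 × 0.42 = 0.3836658.
£100.94 × 0.3836658 = £38.727225852 ≈ £38.73.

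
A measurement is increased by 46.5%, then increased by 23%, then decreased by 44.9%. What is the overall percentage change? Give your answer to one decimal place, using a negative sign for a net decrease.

-0.7%

The combined multiplier is 1.465 × 1.23 × 0.551 = 0.99287445.
That corresponds to a decrease of 0.7%.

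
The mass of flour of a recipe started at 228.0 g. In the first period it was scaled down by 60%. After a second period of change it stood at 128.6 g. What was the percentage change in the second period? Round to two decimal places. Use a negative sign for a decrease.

After the first period: 228.0 × 0.4 = 91.2.
Second-period multiplier: 128.6 ÷ 91.2 ≈ 1.410088.
That is a change of 41.01%.

41.01%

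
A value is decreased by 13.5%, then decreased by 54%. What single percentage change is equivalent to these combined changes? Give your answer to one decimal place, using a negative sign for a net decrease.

A 13.5% decrease multiplies by 0.865.
Then a 54% decrease: 0.865 × 0.46 = 0.3979.
Overall factor 0.3979, i.e. -60.2%.

-60.2%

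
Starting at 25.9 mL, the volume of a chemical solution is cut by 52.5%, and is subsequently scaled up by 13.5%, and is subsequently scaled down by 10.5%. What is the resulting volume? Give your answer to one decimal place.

Apply the 52.5% decrease: 25.9 × 0.475 = 12.3025.
13.5% increase: 12.3025 × 1.135 = 13.9633375.
10.5% decrease: 13.9633375 × 0.895 = 12.4971870625 ≈ 12.5.

12.5 mL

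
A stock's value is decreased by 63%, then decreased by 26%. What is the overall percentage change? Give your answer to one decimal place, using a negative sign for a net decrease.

The combined multiplier is 0.37 × 0.74 = 0.2738.
That corresponds to a decrease of 72.6%.

-72.6%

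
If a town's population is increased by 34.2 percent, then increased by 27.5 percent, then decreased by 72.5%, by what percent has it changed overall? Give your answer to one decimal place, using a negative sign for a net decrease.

The combined multiplier is 1.342 × 1.275 × 0.275 = 0.47053875.
That corresponds to a decrease of 52.9%.

-52.9%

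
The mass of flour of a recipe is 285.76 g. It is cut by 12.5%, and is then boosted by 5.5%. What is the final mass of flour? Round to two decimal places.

After the 12.5% decrease: 285.76 × 0.875 = 250.04.
5.5% increase: 250.04 × 1.055 = 263.7922 ≈ 263.79.

263.79 g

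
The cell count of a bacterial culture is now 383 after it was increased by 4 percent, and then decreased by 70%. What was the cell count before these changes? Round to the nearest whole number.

1,228

Undoing the 70% decrease: 383 ÷ 0.3 ≈ 1276.666667.
Undoing the 4% increase: 1276.666667 ÷ 1.04 ≈ 1,228.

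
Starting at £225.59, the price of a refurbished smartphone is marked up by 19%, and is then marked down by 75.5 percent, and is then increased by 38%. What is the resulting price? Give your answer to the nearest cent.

£90.76

After the 19% increase: £225.59 × 1.19 = £268.4521.
After the 75.5% decrease: £268.4521 × 0.245 = £65.7707645.
After the 38% increase: £65.7707645 × 1.38 = £90.76365501 ≈ £90.76.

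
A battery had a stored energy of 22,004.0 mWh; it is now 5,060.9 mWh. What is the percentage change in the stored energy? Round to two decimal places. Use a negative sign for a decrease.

-77.00%

Change: 5,060.9 − 22,004.0 = -16,943.1.
Relative to the original: -16,943.1 ÷ 22,004.0 ≈ -77.00%.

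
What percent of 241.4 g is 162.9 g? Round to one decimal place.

162.9 g ÷ 241.4 g ≈ 67.5%.

67.5%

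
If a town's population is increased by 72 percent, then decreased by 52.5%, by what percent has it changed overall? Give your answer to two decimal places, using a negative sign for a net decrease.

-18.30%

The combined multiplier is 1.72 × 0.475 = 0.817.
That corresponds to a decrease of 18.30%.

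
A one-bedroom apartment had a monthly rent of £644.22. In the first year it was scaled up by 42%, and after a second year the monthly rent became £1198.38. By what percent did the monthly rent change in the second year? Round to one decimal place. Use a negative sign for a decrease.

After the first year: £644.22 × 1.42 = £914.7924.
Second-year multiplier: £1198.38 ÷ £914.7924 ≈ 1.31.
That is a change of 31.0%.

31.0%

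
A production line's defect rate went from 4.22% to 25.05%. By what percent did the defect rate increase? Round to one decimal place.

The change is 25.05 − 4.22 = 20.83 percentage points.
Relative to the original 4.22%, that is 20.83 ÷ 4.22 ≈ 493.6%.
So the defect rate rose by 493.6%.

493.6%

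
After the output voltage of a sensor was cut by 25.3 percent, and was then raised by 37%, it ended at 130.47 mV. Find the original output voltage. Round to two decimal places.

127.49 mV

Undoing the 37% increase: 130.47 ÷ 1.37 ≈ 95.233577.
Undoing the 25.3% decrease: 95.233577 ÷ 0.747 ≈ 127.49 mV.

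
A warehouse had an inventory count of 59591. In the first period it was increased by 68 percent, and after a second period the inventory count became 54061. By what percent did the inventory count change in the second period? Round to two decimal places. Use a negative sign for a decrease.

After the first period: 59591 × 1.68 = 100112.88.
Second-period multiplier: 54061 ÷ 100112.88 ≈ 0.54.
That is a change of -46.00%.

-46.00%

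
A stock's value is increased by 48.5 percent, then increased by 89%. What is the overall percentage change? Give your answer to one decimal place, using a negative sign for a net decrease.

180.7%

A 48.5% increase multiplies by 1.485.
Then an 89% increase: 1.485 × 1.89 = 2.80665.
Overall factor 2.80665, i.e. 180.7%.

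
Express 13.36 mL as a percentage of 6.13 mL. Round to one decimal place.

217.9%

13.36 mL ÷ 6.13 mL ≈ 217.9%.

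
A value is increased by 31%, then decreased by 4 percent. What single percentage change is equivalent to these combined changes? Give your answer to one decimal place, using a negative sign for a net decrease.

A 31% increase multiplies by 1.31.
Then a 4% decrease: 1.31 × 0.96 = 1.2576.
Overall factor 1.2576, i.e. 25.8%.

25.8%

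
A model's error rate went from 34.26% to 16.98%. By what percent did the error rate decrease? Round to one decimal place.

50.4%

The change is 16.98 − 34.26 = -17.28 percentage points.
Relative to the original 34.26%, that is -17.28 ÷ 34.26 ≈ -50.4%.
So the error rate fell by 50.4%.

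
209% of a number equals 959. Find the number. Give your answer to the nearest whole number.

959 ÷ 2.09 ≈ 459.

459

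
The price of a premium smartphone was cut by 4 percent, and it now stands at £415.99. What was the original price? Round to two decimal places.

£433.32

The overall multiplier applied was 0.96.
So the original price was £415.99 ÷ 0.96 ≈ £433.32.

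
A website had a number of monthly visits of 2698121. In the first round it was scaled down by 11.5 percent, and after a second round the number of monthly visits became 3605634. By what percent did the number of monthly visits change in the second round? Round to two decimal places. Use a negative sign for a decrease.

51.00%

After the first round: 2698121 × 0.885 = 2387837.085.
Second-round multiplier: 3605634 ÷ 2387837.085 ≈ 1.51.
That is a change of 51.00%.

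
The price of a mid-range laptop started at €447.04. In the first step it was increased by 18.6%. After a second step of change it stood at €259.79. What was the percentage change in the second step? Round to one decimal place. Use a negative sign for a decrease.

-51.0%

After the first step: €447.04 × 1.186 = €530.18944.
Second-step multiplier: €259.79 ÷ €530.18944 ≈ 0.48999.
That is a change of -51.0%.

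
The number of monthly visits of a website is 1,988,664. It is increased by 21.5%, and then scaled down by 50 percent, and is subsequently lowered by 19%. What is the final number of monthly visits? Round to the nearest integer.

Each change multiplies by a factor: 1.215 × 0.5 × 0.81 = 0.492075.
1,988,664 × 0.492075 = 978571.8378 ≈ 978,572.

978,572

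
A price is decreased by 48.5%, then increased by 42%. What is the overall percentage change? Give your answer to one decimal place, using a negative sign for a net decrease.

-26.9%

A 48.5% decrease multiplies by 0.515.
Then a 42% increase: 0.515 × 1.42 = 0.7313.
Overall factor 0.7313, i.e. -26.9%.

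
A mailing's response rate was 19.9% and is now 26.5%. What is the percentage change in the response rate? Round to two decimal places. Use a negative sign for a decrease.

33.17%

The change is 26.5 − 19.9 = 6.6 percentage points.
Relative to the original 19.9%, that is 6.6 ÷ 19.9 ≈ 33.17%.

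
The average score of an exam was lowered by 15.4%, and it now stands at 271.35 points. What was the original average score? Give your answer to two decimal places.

320.74 points

The overall multiplier applied was 0.846.
So the original average score was 271.35 ÷ 0.846 ≈ 320.74 points.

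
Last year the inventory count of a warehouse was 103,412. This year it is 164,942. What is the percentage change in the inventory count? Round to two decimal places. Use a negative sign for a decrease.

Change: 164,942 − 103,412 = 61,530.
Relative to the original: 61,530 ÷ 103,412 ≈ 59.50%.

59.50%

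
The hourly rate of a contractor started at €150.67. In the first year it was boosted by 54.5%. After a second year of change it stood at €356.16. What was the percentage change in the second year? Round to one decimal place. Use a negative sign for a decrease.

After the first year: €150.67 × 1.545 = €232.78515.
Second-year multiplier: €356.16 ÷ €232.78515 ≈ 1.52999.
That is a change of 53.0%.

53.0%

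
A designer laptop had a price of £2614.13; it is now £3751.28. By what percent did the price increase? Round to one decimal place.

43.5%

Change: £3751.28 − £2614.13 = £1137.15.
Relative to the original: £1137.15 ÷ £2614.13 ≈ 43.5%.
So the price increased by 43.5%.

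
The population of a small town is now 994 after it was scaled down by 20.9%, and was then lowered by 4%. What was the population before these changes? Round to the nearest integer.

Undoing the 4% decrease: 994 ÷ 0.96 ≈ 1035.416667.
Undoing the 20.9% decrease: 1035.416667 ÷ 0.791 ≈ 1,309.

1,309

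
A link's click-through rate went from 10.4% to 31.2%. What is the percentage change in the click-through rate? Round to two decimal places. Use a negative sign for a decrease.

The change is 31.2 − 10.4 = 20.8 percentage points.
Relative to the original 10.4%, that is 20.8 ÷ 10.4 = 200.00%.

200.00%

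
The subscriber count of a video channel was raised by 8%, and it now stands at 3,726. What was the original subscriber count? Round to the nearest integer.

3,450

The overall multiplier applied was 1.08.
So the original subscriber count was 3,726 ÷ 1.08 = 3,450.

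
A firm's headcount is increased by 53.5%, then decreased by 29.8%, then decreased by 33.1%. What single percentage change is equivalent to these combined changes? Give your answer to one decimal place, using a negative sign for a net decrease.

The combined multiplier is 1.535 × 0.702 × 0.669 = 0.72089433.
That corresponds to a decrease of 27.9%.

-27.9%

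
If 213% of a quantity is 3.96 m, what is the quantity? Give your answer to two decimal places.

1.86 m

3.96 m ÷ 2.13 ≈ 1.86 m.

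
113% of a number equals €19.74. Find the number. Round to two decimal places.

€17.47

€19.74 ÷ 1.13 ≈ €17.47.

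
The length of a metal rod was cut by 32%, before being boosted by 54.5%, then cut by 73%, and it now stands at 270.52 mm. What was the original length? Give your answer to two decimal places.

The overall multiplier applied was 0.68 × 1.545 × 0.27 = 0.283662.
So the original length was 270.52 ÷ 0.283662 ≈ 953.67 mm.

953.67 mm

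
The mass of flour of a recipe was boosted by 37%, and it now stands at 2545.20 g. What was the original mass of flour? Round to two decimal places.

The overall multiplier applied was 1.37.
So the original mass of flour was 2545.20 ÷ 1.37 ≈ 1857.81 g.

1857.81 g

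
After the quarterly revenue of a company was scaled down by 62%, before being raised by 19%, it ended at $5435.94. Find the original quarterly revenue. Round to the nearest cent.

$12021.10

Undoing the 19% increase: $5435.94 ÷ 1.19 ≈ $4568.016807.
Undoing the 62% decrease: $4568.016807 ÷ 0.38 ≈ $12021.10.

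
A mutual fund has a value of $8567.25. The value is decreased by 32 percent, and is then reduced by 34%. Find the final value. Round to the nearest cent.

Each change multiplies by a factor: 0.68 × 0.66 = 0.4488.
$8567.25 × 0.4488 = $3844.9818 ≈ $3844.98.

$3844.98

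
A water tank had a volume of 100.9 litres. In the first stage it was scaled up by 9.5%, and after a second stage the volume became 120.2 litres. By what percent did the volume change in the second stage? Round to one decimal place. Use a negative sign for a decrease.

8.8%

After the first stage: 100.9 × 1.095 = 110.4855.
Second-stage multiplier: 120.2 ÷ 110.4855 ≈ 1.08793.
That is a change of 8.8%.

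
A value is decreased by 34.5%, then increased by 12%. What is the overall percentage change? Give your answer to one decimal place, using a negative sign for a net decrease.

The combined multiplier is 0.655 × 1.12 = 0.7336.
That corresponds to a decrease of 26.6%.

-26.6%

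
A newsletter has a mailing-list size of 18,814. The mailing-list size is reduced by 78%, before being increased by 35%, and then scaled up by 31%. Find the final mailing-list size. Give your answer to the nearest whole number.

7,320

Each change multiplies by a factor: 0.22 × 1.35 × 1.31 = 0.38907.
18,814 × 0.38907 = 7319.96298 ≈ 7,320.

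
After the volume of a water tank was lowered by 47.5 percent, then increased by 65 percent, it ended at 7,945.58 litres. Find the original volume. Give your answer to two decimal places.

Undoing the 65% increase: 7,945.58 ÷ 1.65 ≈ 4815.50303.
Undoing the 47.5% decrease: 4815.50303 ÷ 0.525 ≈ 9,172.39 litres.

9,172.39 litres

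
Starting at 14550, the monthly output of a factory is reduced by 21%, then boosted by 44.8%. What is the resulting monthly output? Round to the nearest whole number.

Apply the 21% decrease: 14550 × 0.79 = 11494.5.
Apply the 44.8% increase: 11494.5 × 1.448 = 16644.036 ≈ 16644.

16644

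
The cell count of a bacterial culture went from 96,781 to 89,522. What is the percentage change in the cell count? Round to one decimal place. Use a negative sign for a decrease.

Change: 89,522 − 96,781 = -7,259.
Relative to the original: -7,259 ÷ 96,781 ≈ -7.5%.

-7.5%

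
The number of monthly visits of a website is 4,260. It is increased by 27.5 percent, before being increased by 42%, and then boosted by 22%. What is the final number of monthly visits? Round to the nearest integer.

Each change multiplies by a factor: 1.275 × 1.42 × 1.22 = 2.20881.
4,260 × 2.20881 = 9409.5306 ≈ 9,410.

9,410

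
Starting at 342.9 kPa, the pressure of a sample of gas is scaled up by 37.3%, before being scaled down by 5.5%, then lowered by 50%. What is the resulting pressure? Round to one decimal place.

222.5 kPa

Each change multiplies by a factor: 1.373 × 0.945 × 0.5 = 0.6487425.
342.9 × 0.6487425 = 222.45380325 ≈ 222.5.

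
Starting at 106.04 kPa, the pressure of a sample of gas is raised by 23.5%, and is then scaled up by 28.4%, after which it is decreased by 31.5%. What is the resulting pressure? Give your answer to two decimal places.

115.18 kPa

Each change multiplies by a factor: 1.235 × 1.284 × 0.685 = 1.0862319.
106.04 × 1.0862319 = 115.184030676 ≈ 115.18.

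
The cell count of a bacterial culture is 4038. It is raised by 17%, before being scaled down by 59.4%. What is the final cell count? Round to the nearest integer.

1918

After the 17% increase: 4038 × 1.17 = 4724.46.
59.4% decrease: 4724.46 × 0.406 = 1918.13076 ≈ 1918.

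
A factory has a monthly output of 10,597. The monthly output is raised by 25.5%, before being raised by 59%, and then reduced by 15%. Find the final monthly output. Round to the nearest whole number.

Each change multiplies by a factor: 1.255 × 1.59 × 0.85 = 1.6961325.
10,597 × 1.6961325 = 17973.9161025 ≈ 17,974.

17,974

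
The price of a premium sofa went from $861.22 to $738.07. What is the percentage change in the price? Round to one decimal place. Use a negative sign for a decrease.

Change: $738.07 − $861.22 = -$123.15.
Relative to the original: -$123.15 ÷ $861.22 ≈ -14.3%.

-14.3%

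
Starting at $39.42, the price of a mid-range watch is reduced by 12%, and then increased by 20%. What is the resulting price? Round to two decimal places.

Apply the 12% decrease: $39.42 × 0.88 = $34.6896.
Apply the 20% increase: $34.6896 × 1.2 = $41.62752 ≈ $41.63.

$41.63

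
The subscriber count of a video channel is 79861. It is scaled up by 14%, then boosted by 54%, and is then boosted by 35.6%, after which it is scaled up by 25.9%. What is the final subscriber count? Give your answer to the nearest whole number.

After the 14% increase: 79861 × 1.14 = 91041.54.
Apply the 54% increase: 91041.54 × 1.54 = 140203.9716.
Apply the 35.6% increase: 140203.9716 × 1.356 = 190116.5854896.
After the 25.9% increase: 190116.5854896 × 1.259 = 239356.7811314064 ≈ 239357.

239357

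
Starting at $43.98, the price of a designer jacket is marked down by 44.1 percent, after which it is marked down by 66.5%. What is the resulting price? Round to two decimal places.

$8.24

44.1% decrease: $43.98 × 0.559 = $24.58482.
66.5% decrease: $24.58482 × 0.335 = $8.2359147 ≈ $8.24.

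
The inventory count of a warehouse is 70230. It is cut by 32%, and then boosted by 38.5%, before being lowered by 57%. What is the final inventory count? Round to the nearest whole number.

28441

Apply the 32% decrease: 70230 × 0.68 = 47756.4.
After the 38.5% increase: 47756.4 × 1.385 = 66142.614.
After the 57% decrease: 66142.614 × 0.43 = 28441.32402 ≈ 28441.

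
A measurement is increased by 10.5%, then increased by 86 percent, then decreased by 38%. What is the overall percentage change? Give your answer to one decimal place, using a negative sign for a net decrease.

A 10.5% increase multiplies by 1.105.
Then an 86% increase: 1.105 × 1.86 = 2.0553.
Then a 38% decrease: 2.0553 × 0.62 = 1.274286.
Overall factor 1.274286, i.e. 27.4%.

27.4%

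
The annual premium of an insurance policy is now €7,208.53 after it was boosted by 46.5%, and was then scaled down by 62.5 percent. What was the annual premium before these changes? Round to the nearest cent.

€13,121.33

The overall multiplier applied was 1.465 × 0.375 = 0.549375.
So the original annual premium was €7,208.53 ÷ 0.549375 ≈ €13,121.33.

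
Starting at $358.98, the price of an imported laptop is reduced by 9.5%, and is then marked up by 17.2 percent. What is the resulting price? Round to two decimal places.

$380.76

Apply the 9.5% decrease: $358.98 × 0.905 = $324.8769.
17.2% increase: $324.8769 × 1.172 = $380.7557268 ≈ $380.76.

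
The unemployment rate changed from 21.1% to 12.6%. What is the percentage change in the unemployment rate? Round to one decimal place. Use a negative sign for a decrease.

-40.3%

The change is 12.6 − 21.1 = -8.5 percentage points.
Relative to the original 21.1%, that is -8.5 ÷ 21.1 ≈ -40.3%.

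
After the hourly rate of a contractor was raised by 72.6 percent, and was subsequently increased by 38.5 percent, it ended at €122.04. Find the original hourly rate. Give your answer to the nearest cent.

The overall multiplier applied was 1.726 × 1.385 = 2.39051.
So the original hourly rate was €122.04 ÷ 2.39051 ≈ €51.05.

€51.05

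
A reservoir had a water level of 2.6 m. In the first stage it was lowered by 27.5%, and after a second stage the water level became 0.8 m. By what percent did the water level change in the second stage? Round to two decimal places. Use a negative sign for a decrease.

-57.56%

After the first stage: 2.6 × 0.725 = 1.885.
Second-stage multiplier: 0.8 ÷ 1.885 ≈ 0.424403.
That is a change of -57.56%.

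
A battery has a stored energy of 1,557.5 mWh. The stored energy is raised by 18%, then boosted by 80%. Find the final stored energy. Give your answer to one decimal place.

Each change multiplies by a factor: 1.18 × 1.8 = 2.124.
1,557.5 × 2.124 = 3308.13 ≈ 3,308.1.

3,308.1 mWh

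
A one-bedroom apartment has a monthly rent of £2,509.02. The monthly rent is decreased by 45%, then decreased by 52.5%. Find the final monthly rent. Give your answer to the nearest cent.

Each change multiplies by a factor: 0.55 × 0.475 = 0.26125.
£2,509.02 × 0.26125 = £655.481475 ≈ £655.48.

£655.48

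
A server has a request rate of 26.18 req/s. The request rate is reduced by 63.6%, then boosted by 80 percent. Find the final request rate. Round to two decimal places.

After the 63.6% decrease: 26.18 × 0.364 = 9.52952.
80% increase: 9.52952 × 1.8 = 17.153136 ≈ 17.15.

17.15 req/s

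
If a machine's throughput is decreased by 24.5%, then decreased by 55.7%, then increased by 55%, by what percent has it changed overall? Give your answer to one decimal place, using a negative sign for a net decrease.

A 24.5% decrease multiplies by 0.755.
Then a 55.7% decrease: 0.755 × 0.443 = 0.334465.
Then a 55% increase: 0.334465 × 1.55 = 0.51842075.
Overall factor 0.51842075, i.e. -48.2%.

-48.2%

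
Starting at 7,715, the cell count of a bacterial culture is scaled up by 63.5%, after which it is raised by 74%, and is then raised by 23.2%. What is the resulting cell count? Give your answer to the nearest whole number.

27,040

Each change multiplies by a factor: 1.635 × 1.74 × 1.232 = 3.5049168.
7,715 × 3.5049168 = 27040.433112 ≈ 27,040.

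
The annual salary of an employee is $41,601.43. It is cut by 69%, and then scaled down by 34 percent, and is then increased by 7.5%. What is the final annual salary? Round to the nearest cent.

69% decrease: $41,601.43 × 0.31 = $12896.4433.
34% decrease: $12896.4433 × 0.66 = $8511.652578.
After the 7.5% increase: $8511.652578 × 1.075 = $9150.02652135 ≈ $9,150.03.

$9,150.03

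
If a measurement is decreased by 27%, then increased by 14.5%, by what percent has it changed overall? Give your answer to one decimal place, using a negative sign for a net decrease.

-16.4%

The combined multiplier is 0.73 × 1.145 = 0.83585.
That corresponds to a decrease of 16.4%.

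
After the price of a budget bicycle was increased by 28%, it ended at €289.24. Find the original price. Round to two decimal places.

The overall multiplier applied was 1.28.
So the original price was €289.24 ÷ 1.28 ≈ €225.97.

€225.97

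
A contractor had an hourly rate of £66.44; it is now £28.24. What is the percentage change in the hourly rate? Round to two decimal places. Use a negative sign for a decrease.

-57.50%

Change: £28.24 − £66.44 = -£38.20.
Relative to the original: -£38.20 ÷ £66.44 ≈ -57.50%.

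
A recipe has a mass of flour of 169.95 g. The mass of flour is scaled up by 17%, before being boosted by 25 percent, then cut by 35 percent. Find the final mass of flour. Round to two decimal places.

17% increase: 169.95 × 1.17 = 198.8415.
After the 25% increase: 198.8415 × 1.25 = 248.551875.
Apply the 35% decrease: 248.551875 × 0.65 = 161.55871875 ≈ 161.56.

161.56 g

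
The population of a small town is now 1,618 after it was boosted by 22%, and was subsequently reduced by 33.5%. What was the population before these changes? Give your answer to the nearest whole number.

The overall multiplier applied was 1.22 × 0.665 = 0.8113.
So the original population was 1,618 ÷ 0.8113 ≈ 1,994.

1,994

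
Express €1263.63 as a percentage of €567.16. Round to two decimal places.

€1263.63 ÷ €567.16 ≈ 222.80%.

222.80%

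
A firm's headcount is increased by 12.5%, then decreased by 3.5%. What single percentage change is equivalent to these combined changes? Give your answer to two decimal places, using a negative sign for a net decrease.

The combined multiplier is 1.125 × 0.965 = 1.085625.
That corresponds to an increase of 8.56%.

8.56%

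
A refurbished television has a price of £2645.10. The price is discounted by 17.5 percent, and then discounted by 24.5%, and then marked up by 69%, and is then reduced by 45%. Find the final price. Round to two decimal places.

£1531.41

Each change multiplies by a factor: 0.825 × 0.755 × 1.69 × 0.55 = 0.5789623125.
£2645.10 × 0.5789623125 = £1531.41321279375 ≈ £1531.41.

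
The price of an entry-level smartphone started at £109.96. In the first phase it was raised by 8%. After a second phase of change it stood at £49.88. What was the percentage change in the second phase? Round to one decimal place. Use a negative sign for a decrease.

After the first phase: £109.96 × 1.08 = £118.7568.
Second-phase multiplier: £49.88 ÷ £118.7568 ≈ 0.42002.
That is a change of -58.0%.

-58.0%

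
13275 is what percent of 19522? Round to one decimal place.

13275 ÷ 19522 ≈ 68.0%.

68.0%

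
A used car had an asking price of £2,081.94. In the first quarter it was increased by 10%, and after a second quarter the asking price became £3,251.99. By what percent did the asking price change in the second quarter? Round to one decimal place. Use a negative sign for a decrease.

After the first quarter: £2,081.94 × 1.1 = £2290.134.
Second-quarter multiplier: £3,251.99 ÷ £2290.134 ≈ 1.42.
That is a change of 42.0%.

42.0%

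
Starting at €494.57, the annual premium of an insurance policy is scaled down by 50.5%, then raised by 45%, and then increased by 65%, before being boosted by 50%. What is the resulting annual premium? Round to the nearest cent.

After the 50.5% decrease: €494.57 × 0.495 = €244.81215.
After the 45% increase: €244.81215 × 1.45 = €354.9776175.
Apply the 65% increase: €354.9776175 × 1.65 = €585.713068875.
50% increase: €585.713068875 × 1.5 = €878.5696033125 ≈ €878.57.

€878.57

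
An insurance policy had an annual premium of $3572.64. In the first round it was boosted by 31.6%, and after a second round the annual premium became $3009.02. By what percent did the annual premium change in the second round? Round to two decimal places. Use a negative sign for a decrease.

After the first round: $3572.64 × 1.316 = $4701.59424.
Second-round multiplier: $3009.02 ÷ $4701.59424 ≈ 0.64.
That is a change of -36.00%.

-36.00%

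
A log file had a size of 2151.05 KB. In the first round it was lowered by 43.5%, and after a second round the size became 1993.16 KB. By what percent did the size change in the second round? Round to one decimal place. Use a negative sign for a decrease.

After the first round: 2151.05 × 0.565 = 1215.34325.
Second-round multiplier: 1993.16 ÷ 1215.34325 ≈ 1.64.
That is a change of 64.0%.

64.0%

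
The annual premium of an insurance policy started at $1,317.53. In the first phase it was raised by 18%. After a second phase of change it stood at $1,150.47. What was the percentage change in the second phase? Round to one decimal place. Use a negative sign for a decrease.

After the first phase: $1,317.53 × 1.18 = $1554.6854.
Second-phase multiplier: $1,150.47 ÷ $1554.6854 ≈ 0.74.
That is a change of -26.0%.

-26.0%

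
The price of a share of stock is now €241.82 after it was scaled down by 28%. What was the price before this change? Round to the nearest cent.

€335.86

The overall multiplier applied was 0.72.
So the original price was €241.82 ÷ 0.72 ≈ €335.86.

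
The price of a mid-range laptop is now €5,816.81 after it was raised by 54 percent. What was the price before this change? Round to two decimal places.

The overall multiplier applied was 1.54.
So the original price was €5,816.81 ÷ 1.54 ≈ €3,777.15.

€3,777.15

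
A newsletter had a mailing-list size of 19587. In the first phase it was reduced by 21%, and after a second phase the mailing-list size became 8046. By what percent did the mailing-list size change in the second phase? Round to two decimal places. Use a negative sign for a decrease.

-48.00%

After the first phase: 19587 × 0.79 = 15473.73.
Second-phase multiplier: 8046 ÷ 15473.73 ≈ 0.519978.
That is a change of -48.00%.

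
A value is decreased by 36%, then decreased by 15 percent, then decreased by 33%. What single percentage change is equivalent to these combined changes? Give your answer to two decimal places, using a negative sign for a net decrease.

-63.55%

A 36% decrease multiplies by 0.64.
Then a 15% decrease: 0.64 × 0.85 = 0.544.
Then a 33% decrease: 0.544 × 0.67 = 0.36448.
Overall factor 0.36448, i.e. -63.55%.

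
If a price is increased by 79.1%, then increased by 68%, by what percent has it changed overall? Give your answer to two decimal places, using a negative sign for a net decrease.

200.89%

A 79.1% increase multiplies by 1.791.
Then a 68% increase: 1.791 × 1.68 = 3.00888.
Overall factor 3.00888, i.e. 200.89%.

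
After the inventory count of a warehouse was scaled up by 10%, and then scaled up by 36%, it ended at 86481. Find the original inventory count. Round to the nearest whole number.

The overall multiplier applied was 1.1 × 1.36 = 1.496.
So the original inventory count was 86481 ÷ 1.496 ≈ 57808.

57808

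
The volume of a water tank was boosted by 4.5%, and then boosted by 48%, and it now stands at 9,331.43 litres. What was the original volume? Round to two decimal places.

6,033.51 litres

Undoing the 48% increase: 9,331.43 ÷ 1.48 ≈ 6305.02027.
Undoing the 4.5% increase: 6305.02027 ÷ 1.045 ≈ 6,033.51 litres.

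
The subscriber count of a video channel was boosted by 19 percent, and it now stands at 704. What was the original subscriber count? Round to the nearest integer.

The overall multiplier applied was 1.19.
So the original subscriber count was 704 ÷ 1.19 ≈ 592.

592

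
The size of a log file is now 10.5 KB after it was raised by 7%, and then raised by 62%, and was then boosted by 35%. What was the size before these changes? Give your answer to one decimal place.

The overall multiplier applied was 1.07 × 1.62 × 1.35 = 2.34009.
So the original size was 10.5 ÷ 2.34009 ≈ 4.5 KB.

4.5 KB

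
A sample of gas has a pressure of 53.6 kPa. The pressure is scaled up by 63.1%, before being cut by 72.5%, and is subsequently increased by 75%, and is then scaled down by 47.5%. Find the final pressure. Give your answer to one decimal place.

63.1% increase: 53.6 × 1.631 = 87.4216.
After the 72.5% decrease: 87.4216 × 0.275 = 24.04094.
Apply the 75% increase: 24.04094 × 1.75 = 42.071645.
Apply the 47.5% decrease: 42.071645 × 0.525 = 22.087613625 ≈ 22.1.

22.1 kPa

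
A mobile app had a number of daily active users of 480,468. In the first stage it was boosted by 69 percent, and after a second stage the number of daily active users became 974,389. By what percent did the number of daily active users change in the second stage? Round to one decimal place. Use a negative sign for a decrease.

After the first stage: 480,468 × 1.69 = 811990.92.
Second-stage multiplier: 974,389 ÷ 811990.92 ≈ 1.2.
That is a change of 20.0%.

20.0%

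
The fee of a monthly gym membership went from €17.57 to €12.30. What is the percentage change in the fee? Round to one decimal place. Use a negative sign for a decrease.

-30.0%

Change: €12.30 − €17.57 = -€5.27.
Relative to the original: -€5.27 ÷ €17.57 ≈ -30.0%.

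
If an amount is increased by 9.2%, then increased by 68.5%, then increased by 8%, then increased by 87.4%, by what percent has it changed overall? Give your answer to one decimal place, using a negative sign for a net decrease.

A 9.2% increase multiplies by 1.092.
Then a 68.5% increase: 1.092 × 1.685 = 1.84002.
Then an 8% increase: 1.84002 × 1.08 = 1.9872216.
Then an 87.4% increase: 1.9872216 × 1.874 = 3.7240532784.
Overall factor 3.7240532784, i.e. 272.4%.

272.4%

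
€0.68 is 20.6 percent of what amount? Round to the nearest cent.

€3.30

€0.68 ÷ 0.206 ≈ €3.30.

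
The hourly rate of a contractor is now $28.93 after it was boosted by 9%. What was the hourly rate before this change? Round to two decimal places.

The overall multiplier applied was 1.09.
So the original hourly rate was $28.93 ÷ 1.09 ≈ $26.54.

$26.54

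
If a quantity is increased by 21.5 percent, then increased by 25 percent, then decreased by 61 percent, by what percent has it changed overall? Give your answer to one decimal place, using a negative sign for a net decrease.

The combined multiplier is 1.215 × 1.25 × 0.39 = 0.5923125.
That corresponds to a decrease of 40.8%.

-40.8%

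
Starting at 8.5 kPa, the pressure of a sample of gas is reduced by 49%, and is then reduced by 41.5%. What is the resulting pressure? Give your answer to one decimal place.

2.5 kPa

Each change multiplies by a factor: 0.51 × 0.585 = 0.29835.
8.5 × 0.29835 = 2.535975 ≈ 2.5.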